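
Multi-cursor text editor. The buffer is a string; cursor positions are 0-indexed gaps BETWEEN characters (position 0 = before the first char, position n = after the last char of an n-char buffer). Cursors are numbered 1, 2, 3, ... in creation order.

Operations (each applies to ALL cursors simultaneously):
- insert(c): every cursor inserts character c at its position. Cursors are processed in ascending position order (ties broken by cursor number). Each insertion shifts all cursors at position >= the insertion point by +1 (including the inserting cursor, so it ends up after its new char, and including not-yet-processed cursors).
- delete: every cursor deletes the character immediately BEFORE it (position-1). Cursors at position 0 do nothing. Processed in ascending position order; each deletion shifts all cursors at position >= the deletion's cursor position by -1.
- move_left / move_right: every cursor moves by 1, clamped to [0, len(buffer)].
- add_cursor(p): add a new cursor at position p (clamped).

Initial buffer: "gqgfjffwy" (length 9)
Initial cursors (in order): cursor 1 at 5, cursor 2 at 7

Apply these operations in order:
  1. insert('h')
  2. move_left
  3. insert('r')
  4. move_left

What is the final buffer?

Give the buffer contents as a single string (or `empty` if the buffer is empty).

Answer: gqgfjrhffrhwy

Derivation:
After op 1 (insert('h')): buffer="gqgfjhffhwy" (len 11), cursors c1@6 c2@9, authorship .....1..2..
After op 2 (move_left): buffer="gqgfjhffhwy" (len 11), cursors c1@5 c2@8, authorship .....1..2..
After op 3 (insert('r')): buffer="gqgfjrhffrhwy" (len 13), cursors c1@6 c2@10, authorship .....11..22..
After op 4 (move_left): buffer="gqgfjrhffrhwy" (len 13), cursors c1@5 c2@9, authorship .....11..22..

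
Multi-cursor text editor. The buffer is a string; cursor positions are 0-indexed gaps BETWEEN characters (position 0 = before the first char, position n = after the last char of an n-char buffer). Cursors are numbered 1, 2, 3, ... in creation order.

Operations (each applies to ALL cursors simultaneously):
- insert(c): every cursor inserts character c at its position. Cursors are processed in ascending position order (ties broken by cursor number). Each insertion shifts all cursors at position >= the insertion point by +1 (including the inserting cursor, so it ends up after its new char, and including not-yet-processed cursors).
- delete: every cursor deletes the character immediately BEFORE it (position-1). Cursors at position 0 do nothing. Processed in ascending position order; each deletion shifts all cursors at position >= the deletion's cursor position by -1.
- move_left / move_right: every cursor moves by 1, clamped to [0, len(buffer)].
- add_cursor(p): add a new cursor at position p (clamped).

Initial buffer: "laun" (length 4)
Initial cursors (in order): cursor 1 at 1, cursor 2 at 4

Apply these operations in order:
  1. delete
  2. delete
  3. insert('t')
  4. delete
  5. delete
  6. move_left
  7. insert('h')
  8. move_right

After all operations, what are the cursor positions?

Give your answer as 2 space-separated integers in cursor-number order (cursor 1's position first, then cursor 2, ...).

Answer: 2 2

Derivation:
After op 1 (delete): buffer="au" (len 2), cursors c1@0 c2@2, authorship ..
After op 2 (delete): buffer="a" (len 1), cursors c1@0 c2@1, authorship .
After op 3 (insert('t')): buffer="tat" (len 3), cursors c1@1 c2@3, authorship 1.2
After op 4 (delete): buffer="a" (len 1), cursors c1@0 c2@1, authorship .
After op 5 (delete): buffer="" (len 0), cursors c1@0 c2@0, authorship 
After op 6 (move_left): buffer="" (len 0), cursors c1@0 c2@0, authorship 
After op 7 (insert('h')): buffer="hh" (len 2), cursors c1@2 c2@2, authorship 12
After op 8 (move_right): buffer="hh" (len 2), cursors c1@2 c2@2, authorship 12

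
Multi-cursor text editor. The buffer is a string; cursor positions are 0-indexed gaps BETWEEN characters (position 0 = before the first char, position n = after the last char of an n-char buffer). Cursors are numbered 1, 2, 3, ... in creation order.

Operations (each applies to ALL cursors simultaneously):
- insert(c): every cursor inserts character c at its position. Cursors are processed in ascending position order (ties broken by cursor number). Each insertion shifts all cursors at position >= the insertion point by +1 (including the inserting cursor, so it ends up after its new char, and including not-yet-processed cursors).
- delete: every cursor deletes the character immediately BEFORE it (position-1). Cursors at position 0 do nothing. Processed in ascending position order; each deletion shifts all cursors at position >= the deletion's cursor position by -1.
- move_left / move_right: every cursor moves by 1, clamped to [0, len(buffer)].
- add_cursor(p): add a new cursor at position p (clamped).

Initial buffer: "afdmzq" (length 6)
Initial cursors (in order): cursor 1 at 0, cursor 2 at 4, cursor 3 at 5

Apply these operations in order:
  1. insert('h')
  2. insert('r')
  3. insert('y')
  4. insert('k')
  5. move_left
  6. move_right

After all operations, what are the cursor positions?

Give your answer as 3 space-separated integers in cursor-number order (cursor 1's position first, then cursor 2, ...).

Answer: 4 12 17

Derivation:
After op 1 (insert('h')): buffer="hafdmhzhq" (len 9), cursors c1@1 c2@6 c3@8, authorship 1....2.3.
After op 2 (insert('r')): buffer="hrafdmhrzhrq" (len 12), cursors c1@2 c2@8 c3@11, authorship 11....22.33.
After op 3 (insert('y')): buffer="hryafdmhryzhryq" (len 15), cursors c1@3 c2@10 c3@14, authorship 111....222.333.
After op 4 (insert('k')): buffer="hrykafdmhrykzhrykq" (len 18), cursors c1@4 c2@12 c3@17, authorship 1111....2222.3333.
After op 5 (move_left): buffer="hrykafdmhrykzhrykq" (len 18), cursors c1@3 c2@11 c3@16, authorship 1111....2222.3333.
After op 6 (move_right): buffer="hrykafdmhrykzhrykq" (len 18), cursors c1@4 c2@12 c3@17, authorship 1111....2222.3333.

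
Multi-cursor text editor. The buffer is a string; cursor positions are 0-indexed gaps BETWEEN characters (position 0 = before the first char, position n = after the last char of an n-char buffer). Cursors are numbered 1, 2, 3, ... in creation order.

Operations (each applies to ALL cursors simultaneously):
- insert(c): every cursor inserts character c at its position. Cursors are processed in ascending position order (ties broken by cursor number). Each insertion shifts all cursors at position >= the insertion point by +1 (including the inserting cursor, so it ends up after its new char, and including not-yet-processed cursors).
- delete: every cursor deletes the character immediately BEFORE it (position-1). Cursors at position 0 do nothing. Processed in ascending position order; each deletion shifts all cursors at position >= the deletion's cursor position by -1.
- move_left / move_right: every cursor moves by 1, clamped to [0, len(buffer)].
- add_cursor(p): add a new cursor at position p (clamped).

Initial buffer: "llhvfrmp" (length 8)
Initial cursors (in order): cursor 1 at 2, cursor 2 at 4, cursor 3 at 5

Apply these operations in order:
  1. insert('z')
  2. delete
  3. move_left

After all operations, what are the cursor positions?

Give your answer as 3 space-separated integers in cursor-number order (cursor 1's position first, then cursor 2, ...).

After op 1 (insert('z')): buffer="llzhvzfzrmp" (len 11), cursors c1@3 c2@6 c3@8, authorship ..1..2.3...
After op 2 (delete): buffer="llhvfrmp" (len 8), cursors c1@2 c2@4 c3@5, authorship ........
After op 3 (move_left): buffer="llhvfrmp" (len 8), cursors c1@1 c2@3 c3@4, authorship ........

Answer: 1 3 4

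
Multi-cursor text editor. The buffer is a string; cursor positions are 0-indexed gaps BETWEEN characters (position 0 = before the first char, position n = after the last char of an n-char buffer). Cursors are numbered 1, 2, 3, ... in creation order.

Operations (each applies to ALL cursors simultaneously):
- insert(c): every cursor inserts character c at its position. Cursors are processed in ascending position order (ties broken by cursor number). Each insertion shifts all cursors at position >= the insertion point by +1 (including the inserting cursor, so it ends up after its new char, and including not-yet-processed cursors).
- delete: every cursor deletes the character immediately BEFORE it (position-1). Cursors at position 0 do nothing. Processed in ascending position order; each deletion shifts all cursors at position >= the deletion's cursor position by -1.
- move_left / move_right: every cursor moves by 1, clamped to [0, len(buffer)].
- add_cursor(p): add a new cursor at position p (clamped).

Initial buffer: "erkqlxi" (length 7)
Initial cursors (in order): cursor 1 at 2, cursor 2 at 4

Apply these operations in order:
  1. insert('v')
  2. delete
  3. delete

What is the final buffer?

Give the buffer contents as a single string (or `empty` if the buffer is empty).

After op 1 (insert('v')): buffer="ervkqvlxi" (len 9), cursors c1@3 c2@6, authorship ..1..2...
After op 2 (delete): buffer="erkqlxi" (len 7), cursors c1@2 c2@4, authorship .......
After op 3 (delete): buffer="eklxi" (len 5), cursors c1@1 c2@2, authorship .....

Answer: eklxi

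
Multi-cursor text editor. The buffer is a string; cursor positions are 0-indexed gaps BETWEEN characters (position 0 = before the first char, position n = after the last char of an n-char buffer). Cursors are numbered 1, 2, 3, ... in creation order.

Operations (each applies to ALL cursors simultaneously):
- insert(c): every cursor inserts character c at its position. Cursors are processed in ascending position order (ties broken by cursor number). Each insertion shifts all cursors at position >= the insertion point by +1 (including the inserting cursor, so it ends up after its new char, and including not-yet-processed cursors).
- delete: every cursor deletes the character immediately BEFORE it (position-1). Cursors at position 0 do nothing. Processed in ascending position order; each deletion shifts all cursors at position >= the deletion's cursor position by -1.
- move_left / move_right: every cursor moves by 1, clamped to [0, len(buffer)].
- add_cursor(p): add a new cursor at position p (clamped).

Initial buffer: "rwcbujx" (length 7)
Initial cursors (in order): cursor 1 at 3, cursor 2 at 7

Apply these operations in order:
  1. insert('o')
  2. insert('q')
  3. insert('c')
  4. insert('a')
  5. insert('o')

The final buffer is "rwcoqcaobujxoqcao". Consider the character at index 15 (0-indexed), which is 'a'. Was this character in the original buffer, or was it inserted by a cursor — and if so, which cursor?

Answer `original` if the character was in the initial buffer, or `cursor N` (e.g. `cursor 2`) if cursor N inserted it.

After op 1 (insert('o')): buffer="rwcobujxo" (len 9), cursors c1@4 c2@9, authorship ...1....2
After op 2 (insert('q')): buffer="rwcoqbujxoq" (len 11), cursors c1@5 c2@11, authorship ...11....22
After op 3 (insert('c')): buffer="rwcoqcbujxoqc" (len 13), cursors c1@6 c2@13, authorship ...111....222
After op 4 (insert('a')): buffer="rwcoqcabujxoqca" (len 15), cursors c1@7 c2@15, authorship ...1111....2222
After op 5 (insert('o')): buffer="rwcoqcaobujxoqcao" (len 17), cursors c1@8 c2@17, authorship ...11111....22222
Authorship (.=original, N=cursor N): . . . 1 1 1 1 1 . . . . 2 2 2 2 2
Index 15: author = 2

Answer: cursor 2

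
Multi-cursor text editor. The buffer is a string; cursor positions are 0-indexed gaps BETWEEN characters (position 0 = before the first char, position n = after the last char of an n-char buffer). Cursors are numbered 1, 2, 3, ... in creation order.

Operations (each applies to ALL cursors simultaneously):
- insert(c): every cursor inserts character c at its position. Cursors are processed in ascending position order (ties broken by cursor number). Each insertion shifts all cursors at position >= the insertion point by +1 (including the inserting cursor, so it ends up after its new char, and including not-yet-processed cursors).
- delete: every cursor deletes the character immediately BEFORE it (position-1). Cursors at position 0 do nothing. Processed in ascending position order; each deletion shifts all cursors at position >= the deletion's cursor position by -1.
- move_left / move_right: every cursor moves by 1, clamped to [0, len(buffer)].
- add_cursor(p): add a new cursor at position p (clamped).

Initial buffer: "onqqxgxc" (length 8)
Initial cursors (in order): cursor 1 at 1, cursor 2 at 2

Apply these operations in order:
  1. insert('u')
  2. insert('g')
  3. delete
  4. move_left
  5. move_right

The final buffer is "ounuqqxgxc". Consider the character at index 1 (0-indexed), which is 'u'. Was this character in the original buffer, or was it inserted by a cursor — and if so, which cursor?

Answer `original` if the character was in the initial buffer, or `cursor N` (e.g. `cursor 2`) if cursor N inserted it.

After op 1 (insert('u')): buffer="ounuqqxgxc" (len 10), cursors c1@2 c2@4, authorship .1.2......
After op 2 (insert('g')): buffer="ougnugqqxgxc" (len 12), cursors c1@3 c2@6, authorship .11.22......
After op 3 (delete): buffer="ounuqqxgxc" (len 10), cursors c1@2 c2@4, authorship .1.2......
After op 4 (move_left): buffer="ounuqqxgxc" (len 10), cursors c1@1 c2@3, authorship .1.2......
After op 5 (move_right): buffer="ounuqqxgxc" (len 10), cursors c1@2 c2@4, authorship .1.2......
Authorship (.=original, N=cursor N): . 1 . 2 . . . . . .
Index 1: author = 1

Answer: cursor 1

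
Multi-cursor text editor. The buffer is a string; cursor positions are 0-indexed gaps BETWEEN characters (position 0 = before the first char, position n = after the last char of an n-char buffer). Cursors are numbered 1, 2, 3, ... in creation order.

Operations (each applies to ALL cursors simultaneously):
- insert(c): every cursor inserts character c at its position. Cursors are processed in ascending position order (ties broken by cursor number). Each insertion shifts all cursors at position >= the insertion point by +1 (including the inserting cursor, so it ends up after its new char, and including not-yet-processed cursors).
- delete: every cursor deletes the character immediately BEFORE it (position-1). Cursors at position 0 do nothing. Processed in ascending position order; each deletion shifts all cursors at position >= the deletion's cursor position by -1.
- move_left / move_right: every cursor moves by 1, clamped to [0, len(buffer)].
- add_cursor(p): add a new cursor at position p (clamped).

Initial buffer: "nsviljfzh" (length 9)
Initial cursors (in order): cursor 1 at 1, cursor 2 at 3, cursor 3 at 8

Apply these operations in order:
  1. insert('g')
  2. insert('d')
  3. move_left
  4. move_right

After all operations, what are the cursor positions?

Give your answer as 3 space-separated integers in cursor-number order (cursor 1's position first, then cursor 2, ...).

After op 1 (insert('g')): buffer="ngsvgiljfzgh" (len 12), cursors c1@2 c2@5 c3@11, authorship .1..2.....3.
After op 2 (insert('d')): buffer="ngdsvgdiljfzgdh" (len 15), cursors c1@3 c2@7 c3@14, authorship .11..22.....33.
After op 3 (move_left): buffer="ngdsvgdiljfzgdh" (len 15), cursors c1@2 c2@6 c3@13, authorship .11..22.....33.
After op 4 (move_right): buffer="ngdsvgdiljfzgdh" (len 15), cursors c1@3 c2@7 c3@14, authorship .11..22.....33.

Answer: 3 7 14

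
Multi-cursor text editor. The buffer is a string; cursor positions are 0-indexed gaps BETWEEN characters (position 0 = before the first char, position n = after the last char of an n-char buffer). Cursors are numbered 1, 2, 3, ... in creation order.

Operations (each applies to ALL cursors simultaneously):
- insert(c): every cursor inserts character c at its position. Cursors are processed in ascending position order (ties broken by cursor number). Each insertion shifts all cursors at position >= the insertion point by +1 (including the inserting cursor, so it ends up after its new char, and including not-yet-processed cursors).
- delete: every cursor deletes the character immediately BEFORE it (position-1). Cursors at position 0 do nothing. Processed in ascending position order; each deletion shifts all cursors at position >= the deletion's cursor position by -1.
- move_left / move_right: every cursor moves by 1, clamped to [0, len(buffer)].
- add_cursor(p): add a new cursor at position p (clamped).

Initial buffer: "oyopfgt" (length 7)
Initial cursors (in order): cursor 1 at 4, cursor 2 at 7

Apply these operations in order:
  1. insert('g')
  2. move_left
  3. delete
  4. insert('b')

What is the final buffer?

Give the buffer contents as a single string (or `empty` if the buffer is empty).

After op 1 (insert('g')): buffer="oyopgfgtg" (len 9), cursors c1@5 c2@9, authorship ....1...2
After op 2 (move_left): buffer="oyopgfgtg" (len 9), cursors c1@4 c2@8, authorship ....1...2
After op 3 (delete): buffer="oyogfgg" (len 7), cursors c1@3 c2@6, authorship ...1..2
After op 4 (insert('b')): buffer="oyobgfgbg" (len 9), cursors c1@4 c2@8, authorship ...11..22

Answer: oyobgfgbg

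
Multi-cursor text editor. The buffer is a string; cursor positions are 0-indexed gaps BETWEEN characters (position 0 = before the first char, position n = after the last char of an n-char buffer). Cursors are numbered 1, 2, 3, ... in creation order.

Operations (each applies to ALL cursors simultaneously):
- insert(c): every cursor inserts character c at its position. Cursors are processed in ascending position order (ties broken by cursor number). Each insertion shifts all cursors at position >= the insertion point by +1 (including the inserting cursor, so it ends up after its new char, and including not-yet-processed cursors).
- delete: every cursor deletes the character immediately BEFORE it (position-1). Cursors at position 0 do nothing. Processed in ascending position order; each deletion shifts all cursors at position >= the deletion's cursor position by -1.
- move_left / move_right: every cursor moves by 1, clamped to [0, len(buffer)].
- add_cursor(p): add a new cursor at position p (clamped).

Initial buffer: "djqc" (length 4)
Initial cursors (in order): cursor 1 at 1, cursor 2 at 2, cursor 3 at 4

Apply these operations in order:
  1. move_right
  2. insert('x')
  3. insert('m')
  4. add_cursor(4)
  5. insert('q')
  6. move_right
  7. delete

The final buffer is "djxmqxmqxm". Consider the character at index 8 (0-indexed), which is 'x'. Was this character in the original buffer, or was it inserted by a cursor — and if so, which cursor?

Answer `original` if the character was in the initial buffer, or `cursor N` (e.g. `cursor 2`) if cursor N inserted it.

After op 1 (move_right): buffer="djqc" (len 4), cursors c1@2 c2@3 c3@4, authorship ....
After op 2 (insert('x')): buffer="djxqxcx" (len 7), cursors c1@3 c2@5 c3@7, authorship ..1.2.3
After op 3 (insert('m')): buffer="djxmqxmcxm" (len 10), cursors c1@4 c2@7 c3@10, authorship ..11.22.33
After op 4 (add_cursor(4)): buffer="djxmqxmcxm" (len 10), cursors c1@4 c4@4 c2@7 c3@10, authorship ..11.22.33
After op 5 (insert('q')): buffer="djxmqqqxmqcxmq" (len 14), cursors c1@6 c4@6 c2@10 c3@14, authorship ..1114.222.333
After op 6 (move_right): buffer="djxmqqqxmqcxmq" (len 14), cursors c1@7 c4@7 c2@11 c3@14, authorship ..1114.222.333
After op 7 (delete): buffer="djxmqxmqxm" (len 10), cursors c1@5 c4@5 c2@8 c3@10, authorship ..11122233
Authorship (.=original, N=cursor N): . . 1 1 1 2 2 2 3 3
Index 8: author = 3

Answer: cursor 3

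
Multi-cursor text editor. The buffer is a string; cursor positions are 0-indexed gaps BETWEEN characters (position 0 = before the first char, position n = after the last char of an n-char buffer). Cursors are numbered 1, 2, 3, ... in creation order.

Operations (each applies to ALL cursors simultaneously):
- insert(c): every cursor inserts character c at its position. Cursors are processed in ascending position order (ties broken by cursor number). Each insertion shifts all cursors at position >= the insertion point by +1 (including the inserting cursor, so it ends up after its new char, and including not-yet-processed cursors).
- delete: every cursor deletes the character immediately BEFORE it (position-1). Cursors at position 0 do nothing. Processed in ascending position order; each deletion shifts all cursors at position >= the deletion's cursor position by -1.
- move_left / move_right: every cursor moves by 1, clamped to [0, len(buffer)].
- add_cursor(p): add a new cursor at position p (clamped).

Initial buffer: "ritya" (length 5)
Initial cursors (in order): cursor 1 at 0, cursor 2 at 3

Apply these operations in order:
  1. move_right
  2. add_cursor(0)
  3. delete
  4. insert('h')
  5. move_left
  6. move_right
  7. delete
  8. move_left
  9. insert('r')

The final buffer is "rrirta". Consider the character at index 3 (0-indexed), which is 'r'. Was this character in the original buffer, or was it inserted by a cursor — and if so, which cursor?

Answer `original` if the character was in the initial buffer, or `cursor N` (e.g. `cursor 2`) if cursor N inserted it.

After op 1 (move_right): buffer="ritya" (len 5), cursors c1@1 c2@4, authorship .....
After op 2 (add_cursor(0)): buffer="ritya" (len 5), cursors c3@0 c1@1 c2@4, authorship .....
After op 3 (delete): buffer="ita" (len 3), cursors c1@0 c3@0 c2@2, authorship ...
After op 4 (insert('h')): buffer="hhitha" (len 6), cursors c1@2 c3@2 c2@5, authorship 13..2.
After op 5 (move_left): buffer="hhitha" (len 6), cursors c1@1 c3@1 c2@4, authorship 13..2.
After op 6 (move_right): buffer="hhitha" (len 6), cursors c1@2 c3@2 c2@5, authorship 13..2.
After op 7 (delete): buffer="ita" (len 3), cursors c1@0 c3@0 c2@2, authorship ...
After op 8 (move_left): buffer="ita" (len 3), cursors c1@0 c3@0 c2@1, authorship ...
After op 9 (insert('r')): buffer="rrirta" (len 6), cursors c1@2 c3@2 c2@4, authorship 13.2..
Authorship (.=original, N=cursor N): 1 3 . 2 . .
Index 3: author = 2

Answer: cursor 2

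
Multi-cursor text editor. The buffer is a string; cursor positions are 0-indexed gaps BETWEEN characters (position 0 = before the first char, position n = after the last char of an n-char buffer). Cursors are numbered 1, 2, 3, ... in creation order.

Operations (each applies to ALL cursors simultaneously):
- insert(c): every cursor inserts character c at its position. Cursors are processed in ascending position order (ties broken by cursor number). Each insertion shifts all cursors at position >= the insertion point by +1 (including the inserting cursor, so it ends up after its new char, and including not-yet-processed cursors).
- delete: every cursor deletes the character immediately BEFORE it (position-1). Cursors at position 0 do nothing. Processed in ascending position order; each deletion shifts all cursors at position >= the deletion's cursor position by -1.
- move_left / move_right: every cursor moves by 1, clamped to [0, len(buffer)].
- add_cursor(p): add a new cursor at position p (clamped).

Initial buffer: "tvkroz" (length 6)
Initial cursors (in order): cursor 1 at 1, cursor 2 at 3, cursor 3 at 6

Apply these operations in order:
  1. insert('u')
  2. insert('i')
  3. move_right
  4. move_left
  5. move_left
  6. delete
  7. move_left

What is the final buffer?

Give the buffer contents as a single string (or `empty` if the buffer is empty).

Answer: tivkiroui

Derivation:
After op 1 (insert('u')): buffer="tuvkurozu" (len 9), cursors c1@2 c2@5 c3@9, authorship .1..2...3
After op 2 (insert('i')): buffer="tuivkuirozui" (len 12), cursors c1@3 c2@7 c3@12, authorship .11..22...33
After op 3 (move_right): buffer="tuivkuirozui" (len 12), cursors c1@4 c2@8 c3@12, authorship .11..22...33
After op 4 (move_left): buffer="tuivkuirozui" (len 12), cursors c1@3 c2@7 c3@11, authorship .11..22...33
After op 5 (move_left): buffer="tuivkuirozui" (len 12), cursors c1@2 c2@6 c3@10, authorship .11..22...33
After op 6 (delete): buffer="tivkiroui" (len 9), cursors c1@1 c2@4 c3@7, authorship .1..2..33
After op 7 (move_left): buffer="tivkiroui" (len 9), cursors c1@0 c2@3 c3@6, authorship .1..2..33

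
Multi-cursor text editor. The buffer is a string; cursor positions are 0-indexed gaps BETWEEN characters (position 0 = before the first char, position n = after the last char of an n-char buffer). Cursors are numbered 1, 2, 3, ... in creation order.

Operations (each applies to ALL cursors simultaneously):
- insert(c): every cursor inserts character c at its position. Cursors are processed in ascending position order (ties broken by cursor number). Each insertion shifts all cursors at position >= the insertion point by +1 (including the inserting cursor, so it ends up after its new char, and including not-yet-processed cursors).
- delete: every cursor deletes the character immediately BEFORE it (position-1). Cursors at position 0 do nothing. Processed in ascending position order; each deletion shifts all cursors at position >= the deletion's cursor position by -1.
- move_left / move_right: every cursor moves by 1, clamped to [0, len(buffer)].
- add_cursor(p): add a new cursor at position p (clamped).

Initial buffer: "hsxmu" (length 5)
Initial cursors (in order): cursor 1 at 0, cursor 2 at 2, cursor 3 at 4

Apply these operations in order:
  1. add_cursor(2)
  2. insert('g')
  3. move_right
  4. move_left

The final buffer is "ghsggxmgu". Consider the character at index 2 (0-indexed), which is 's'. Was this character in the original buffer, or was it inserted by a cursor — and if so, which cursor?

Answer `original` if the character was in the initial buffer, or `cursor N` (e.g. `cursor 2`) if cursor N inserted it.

After op 1 (add_cursor(2)): buffer="hsxmu" (len 5), cursors c1@0 c2@2 c4@2 c3@4, authorship .....
After op 2 (insert('g')): buffer="ghsggxmgu" (len 9), cursors c1@1 c2@5 c4@5 c3@8, authorship 1..24..3.
After op 3 (move_right): buffer="ghsggxmgu" (len 9), cursors c1@2 c2@6 c4@6 c3@9, authorship 1..24..3.
After op 4 (move_left): buffer="ghsggxmgu" (len 9), cursors c1@1 c2@5 c4@5 c3@8, authorship 1..24..3.
Authorship (.=original, N=cursor N): 1 . . 2 4 . . 3 .
Index 2: author = original

Answer: original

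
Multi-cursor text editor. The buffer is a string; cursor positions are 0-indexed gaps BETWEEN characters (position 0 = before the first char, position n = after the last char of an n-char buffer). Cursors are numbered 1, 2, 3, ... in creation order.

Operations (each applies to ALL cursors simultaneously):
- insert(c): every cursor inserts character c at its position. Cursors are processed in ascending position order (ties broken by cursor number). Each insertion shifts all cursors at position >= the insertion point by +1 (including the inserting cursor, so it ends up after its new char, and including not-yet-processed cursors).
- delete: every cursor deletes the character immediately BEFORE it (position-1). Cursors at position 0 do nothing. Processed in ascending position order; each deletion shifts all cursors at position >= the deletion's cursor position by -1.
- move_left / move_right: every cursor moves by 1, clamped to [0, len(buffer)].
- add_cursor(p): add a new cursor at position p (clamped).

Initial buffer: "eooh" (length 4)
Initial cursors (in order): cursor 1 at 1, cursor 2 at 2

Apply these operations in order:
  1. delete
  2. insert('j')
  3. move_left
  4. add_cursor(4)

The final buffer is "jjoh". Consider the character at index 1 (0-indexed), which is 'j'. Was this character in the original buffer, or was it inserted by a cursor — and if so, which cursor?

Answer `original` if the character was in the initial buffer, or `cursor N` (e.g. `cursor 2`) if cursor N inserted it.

Answer: cursor 2

Derivation:
After op 1 (delete): buffer="oh" (len 2), cursors c1@0 c2@0, authorship ..
After op 2 (insert('j')): buffer="jjoh" (len 4), cursors c1@2 c2@2, authorship 12..
After op 3 (move_left): buffer="jjoh" (len 4), cursors c1@1 c2@1, authorship 12..
After op 4 (add_cursor(4)): buffer="jjoh" (len 4), cursors c1@1 c2@1 c3@4, authorship 12..
Authorship (.=original, N=cursor N): 1 2 . .
Index 1: author = 2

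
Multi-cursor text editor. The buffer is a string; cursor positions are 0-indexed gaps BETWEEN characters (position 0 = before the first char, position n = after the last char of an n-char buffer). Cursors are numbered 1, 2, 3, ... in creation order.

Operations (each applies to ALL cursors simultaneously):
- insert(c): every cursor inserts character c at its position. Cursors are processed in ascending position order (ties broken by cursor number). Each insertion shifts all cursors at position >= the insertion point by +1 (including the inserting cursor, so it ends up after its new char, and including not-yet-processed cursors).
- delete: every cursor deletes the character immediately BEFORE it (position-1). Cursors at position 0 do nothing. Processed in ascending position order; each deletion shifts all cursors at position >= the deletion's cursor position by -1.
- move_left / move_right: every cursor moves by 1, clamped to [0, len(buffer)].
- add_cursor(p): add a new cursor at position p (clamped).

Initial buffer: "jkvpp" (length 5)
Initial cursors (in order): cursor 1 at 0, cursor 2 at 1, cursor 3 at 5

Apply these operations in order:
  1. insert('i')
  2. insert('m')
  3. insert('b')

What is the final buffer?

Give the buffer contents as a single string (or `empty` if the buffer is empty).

After op 1 (insert('i')): buffer="ijikvppi" (len 8), cursors c1@1 c2@3 c3@8, authorship 1.2....3
After op 2 (insert('m')): buffer="imjimkvppim" (len 11), cursors c1@2 c2@5 c3@11, authorship 11.22....33
After op 3 (insert('b')): buffer="imbjimbkvppimb" (len 14), cursors c1@3 c2@7 c3@14, authorship 111.222....333

Answer: imbjimbkvppimb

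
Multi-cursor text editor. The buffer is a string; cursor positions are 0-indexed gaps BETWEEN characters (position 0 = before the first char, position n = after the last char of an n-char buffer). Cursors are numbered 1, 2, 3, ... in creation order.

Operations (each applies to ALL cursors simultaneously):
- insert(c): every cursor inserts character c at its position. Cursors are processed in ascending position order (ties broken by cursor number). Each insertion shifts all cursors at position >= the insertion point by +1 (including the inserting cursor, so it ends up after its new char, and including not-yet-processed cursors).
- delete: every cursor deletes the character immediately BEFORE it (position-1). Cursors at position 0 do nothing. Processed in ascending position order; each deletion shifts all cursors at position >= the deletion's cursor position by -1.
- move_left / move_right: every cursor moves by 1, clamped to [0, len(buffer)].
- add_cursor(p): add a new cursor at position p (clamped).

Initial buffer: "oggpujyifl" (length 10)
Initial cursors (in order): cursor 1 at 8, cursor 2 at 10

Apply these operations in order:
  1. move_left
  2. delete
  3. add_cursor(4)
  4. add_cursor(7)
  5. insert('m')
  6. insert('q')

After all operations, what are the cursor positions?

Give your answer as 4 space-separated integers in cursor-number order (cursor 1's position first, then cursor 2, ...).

After op 1 (move_left): buffer="oggpujyifl" (len 10), cursors c1@7 c2@9, authorship ..........
After op 2 (delete): buffer="oggpujil" (len 8), cursors c1@6 c2@7, authorship ........
After op 3 (add_cursor(4)): buffer="oggpujil" (len 8), cursors c3@4 c1@6 c2@7, authorship ........
After op 4 (add_cursor(7)): buffer="oggpujil" (len 8), cursors c3@4 c1@6 c2@7 c4@7, authorship ........
After op 5 (insert('m')): buffer="oggpmujmimml" (len 12), cursors c3@5 c1@8 c2@11 c4@11, authorship ....3..1.24.
After op 6 (insert('q')): buffer="oggpmqujmqimmqql" (len 16), cursors c3@6 c1@10 c2@15 c4@15, authorship ....33..11.2424.

Answer: 10 15 6 15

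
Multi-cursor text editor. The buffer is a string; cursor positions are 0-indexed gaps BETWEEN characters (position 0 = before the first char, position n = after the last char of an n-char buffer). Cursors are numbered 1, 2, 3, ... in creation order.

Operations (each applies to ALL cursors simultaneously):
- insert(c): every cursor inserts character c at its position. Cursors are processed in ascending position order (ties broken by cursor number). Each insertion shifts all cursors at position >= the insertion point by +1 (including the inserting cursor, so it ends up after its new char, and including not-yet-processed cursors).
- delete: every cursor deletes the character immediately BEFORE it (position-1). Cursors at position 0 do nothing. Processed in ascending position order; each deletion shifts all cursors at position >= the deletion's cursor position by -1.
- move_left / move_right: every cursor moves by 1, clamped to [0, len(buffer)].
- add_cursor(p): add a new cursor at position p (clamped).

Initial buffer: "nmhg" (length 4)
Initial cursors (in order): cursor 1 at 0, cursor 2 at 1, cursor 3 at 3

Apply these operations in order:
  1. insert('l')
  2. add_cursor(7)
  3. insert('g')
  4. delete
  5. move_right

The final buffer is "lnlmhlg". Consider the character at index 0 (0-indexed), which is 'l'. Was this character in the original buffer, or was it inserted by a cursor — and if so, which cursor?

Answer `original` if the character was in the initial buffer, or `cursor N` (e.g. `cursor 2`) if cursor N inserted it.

Answer: cursor 1

Derivation:
After op 1 (insert('l')): buffer="lnlmhlg" (len 7), cursors c1@1 c2@3 c3@6, authorship 1.2..3.
After op 2 (add_cursor(7)): buffer="lnlmhlg" (len 7), cursors c1@1 c2@3 c3@6 c4@7, authorship 1.2..3.
After op 3 (insert('g')): buffer="lgnlgmhlggg" (len 11), cursors c1@2 c2@5 c3@9 c4@11, authorship 11.22..33.4
After op 4 (delete): buffer="lnlmhlg" (len 7), cursors c1@1 c2@3 c3@6 c4@7, authorship 1.2..3.
After op 5 (move_right): buffer="lnlmhlg" (len 7), cursors c1@2 c2@4 c3@7 c4@7, authorship 1.2..3.
Authorship (.=original, N=cursor N): 1 . 2 . . 3 .
Index 0: author = 1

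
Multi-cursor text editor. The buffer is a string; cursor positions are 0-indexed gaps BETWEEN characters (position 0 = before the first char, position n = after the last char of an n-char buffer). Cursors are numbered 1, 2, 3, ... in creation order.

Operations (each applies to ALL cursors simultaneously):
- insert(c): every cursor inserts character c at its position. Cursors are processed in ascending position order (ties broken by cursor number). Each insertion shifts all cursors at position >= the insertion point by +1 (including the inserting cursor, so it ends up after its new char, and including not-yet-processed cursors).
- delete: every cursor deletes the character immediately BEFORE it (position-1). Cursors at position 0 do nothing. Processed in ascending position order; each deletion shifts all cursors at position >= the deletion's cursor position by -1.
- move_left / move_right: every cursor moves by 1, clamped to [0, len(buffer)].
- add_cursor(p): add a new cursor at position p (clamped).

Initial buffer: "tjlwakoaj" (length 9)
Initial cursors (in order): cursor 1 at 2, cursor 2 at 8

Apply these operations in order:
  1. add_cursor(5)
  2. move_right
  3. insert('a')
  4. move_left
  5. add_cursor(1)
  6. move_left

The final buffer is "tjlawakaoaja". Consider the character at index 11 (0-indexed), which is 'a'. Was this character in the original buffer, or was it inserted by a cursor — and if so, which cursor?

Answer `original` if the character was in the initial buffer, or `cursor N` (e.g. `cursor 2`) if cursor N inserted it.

After op 1 (add_cursor(5)): buffer="tjlwakoaj" (len 9), cursors c1@2 c3@5 c2@8, authorship .........
After op 2 (move_right): buffer="tjlwakoaj" (len 9), cursors c1@3 c3@6 c2@9, authorship .........
After op 3 (insert('a')): buffer="tjlawakaoaja" (len 12), cursors c1@4 c3@8 c2@12, authorship ...1...3...2
After op 4 (move_left): buffer="tjlawakaoaja" (len 12), cursors c1@3 c3@7 c2@11, authorship ...1...3...2
After op 5 (add_cursor(1)): buffer="tjlawakaoaja" (len 12), cursors c4@1 c1@3 c3@7 c2@11, authorship ...1...3...2
After op 6 (move_left): buffer="tjlawakaoaja" (len 12), cursors c4@0 c1@2 c3@6 c2@10, authorship ...1...3...2
Authorship (.=original, N=cursor N): . . . 1 . . . 3 . . . 2
Index 11: author = 2

Answer: cursor 2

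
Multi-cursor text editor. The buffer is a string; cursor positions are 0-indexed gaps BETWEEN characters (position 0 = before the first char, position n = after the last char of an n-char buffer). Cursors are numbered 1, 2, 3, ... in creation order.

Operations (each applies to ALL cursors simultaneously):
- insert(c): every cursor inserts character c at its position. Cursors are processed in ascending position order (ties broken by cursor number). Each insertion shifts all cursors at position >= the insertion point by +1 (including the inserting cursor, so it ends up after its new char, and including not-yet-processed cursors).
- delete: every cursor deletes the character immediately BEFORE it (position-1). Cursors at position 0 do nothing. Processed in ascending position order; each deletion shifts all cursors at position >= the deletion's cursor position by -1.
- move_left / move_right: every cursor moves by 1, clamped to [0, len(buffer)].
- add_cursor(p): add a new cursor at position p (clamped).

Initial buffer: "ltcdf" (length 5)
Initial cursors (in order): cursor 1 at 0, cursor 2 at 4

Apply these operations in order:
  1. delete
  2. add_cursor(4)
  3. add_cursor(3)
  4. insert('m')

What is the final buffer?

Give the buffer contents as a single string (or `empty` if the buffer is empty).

After op 1 (delete): buffer="ltcf" (len 4), cursors c1@0 c2@3, authorship ....
After op 2 (add_cursor(4)): buffer="ltcf" (len 4), cursors c1@0 c2@3 c3@4, authorship ....
After op 3 (add_cursor(3)): buffer="ltcf" (len 4), cursors c1@0 c2@3 c4@3 c3@4, authorship ....
After op 4 (insert('m')): buffer="mltcmmfm" (len 8), cursors c1@1 c2@6 c4@6 c3@8, authorship 1...24.3

Answer: mltcmmfm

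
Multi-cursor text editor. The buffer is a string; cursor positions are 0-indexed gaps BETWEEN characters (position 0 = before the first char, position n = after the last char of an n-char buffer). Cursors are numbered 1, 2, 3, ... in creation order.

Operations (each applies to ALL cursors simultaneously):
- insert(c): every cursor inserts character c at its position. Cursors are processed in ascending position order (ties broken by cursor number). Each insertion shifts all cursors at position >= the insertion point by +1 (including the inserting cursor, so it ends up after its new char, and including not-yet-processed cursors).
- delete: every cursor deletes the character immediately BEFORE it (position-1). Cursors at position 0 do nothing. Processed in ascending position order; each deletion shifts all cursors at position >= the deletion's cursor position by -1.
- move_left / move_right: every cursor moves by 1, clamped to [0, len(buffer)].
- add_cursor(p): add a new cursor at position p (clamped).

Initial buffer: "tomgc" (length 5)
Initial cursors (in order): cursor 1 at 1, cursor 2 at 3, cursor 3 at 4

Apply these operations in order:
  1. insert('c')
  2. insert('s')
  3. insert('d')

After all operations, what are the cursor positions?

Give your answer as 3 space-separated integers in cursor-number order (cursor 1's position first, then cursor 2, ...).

Answer: 4 9 13

Derivation:
After op 1 (insert('c')): buffer="tcomcgcc" (len 8), cursors c1@2 c2@5 c3@7, authorship .1..2.3.
After op 2 (insert('s')): buffer="tcsomcsgcsc" (len 11), cursors c1@3 c2@7 c3@10, authorship .11..22.33.
After op 3 (insert('d')): buffer="tcsdomcsdgcsdc" (len 14), cursors c1@4 c2@9 c3@13, authorship .111..222.333.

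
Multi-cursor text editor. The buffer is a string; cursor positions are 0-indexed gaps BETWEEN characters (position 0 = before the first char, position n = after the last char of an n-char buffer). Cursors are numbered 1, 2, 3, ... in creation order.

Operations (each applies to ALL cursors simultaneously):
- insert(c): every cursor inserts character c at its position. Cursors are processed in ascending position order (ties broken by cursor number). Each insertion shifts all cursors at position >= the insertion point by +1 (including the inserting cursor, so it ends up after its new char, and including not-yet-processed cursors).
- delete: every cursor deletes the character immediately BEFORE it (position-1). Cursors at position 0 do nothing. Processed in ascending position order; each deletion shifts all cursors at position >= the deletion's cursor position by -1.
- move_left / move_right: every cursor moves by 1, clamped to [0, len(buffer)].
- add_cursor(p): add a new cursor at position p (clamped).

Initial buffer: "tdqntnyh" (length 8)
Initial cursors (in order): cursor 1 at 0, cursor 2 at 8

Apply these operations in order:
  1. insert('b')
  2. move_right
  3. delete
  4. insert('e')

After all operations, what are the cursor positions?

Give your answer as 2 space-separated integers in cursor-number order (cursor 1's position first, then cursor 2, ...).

Answer: 2 10

Derivation:
After op 1 (insert('b')): buffer="btdqntnyhb" (len 10), cursors c1@1 c2@10, authorship 1........2
After op 2 (move_right): buffer="btdqntnyhb" (len 10), cursors c1@2 c2@10, authorship 1........2
After op 3 (delete): buffer="bdqntnyh" (len 8), cursors c1@1 c2@8, authorship 1.......
After op 4 (insert('e')): buffer="bedqntnyhe" (len 10), cursors c1@2 c2@10, authorship 11.......2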